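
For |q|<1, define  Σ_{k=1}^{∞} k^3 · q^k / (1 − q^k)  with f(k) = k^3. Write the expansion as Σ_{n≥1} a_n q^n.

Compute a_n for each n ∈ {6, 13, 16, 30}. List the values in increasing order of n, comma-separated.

252, 2198, 4681, 31752

[q^6] f(1)=1,f(2)=8,f(3)=27,f(6)=216 ⇒ 252
n=13: 1·13 13·1  f→[1+2197]=2198
[q^16] f(16)=4096,f(8)=512,f(4)=64,f(2)=8,f(1)=1 ⇒ 4681
[q^30] f(30)=27000,f(15)=3375,f(10)=1000,f(6)=216,f(5)=125,f(3)=27,f(2)=8,f(1)=1 ⇒ 31752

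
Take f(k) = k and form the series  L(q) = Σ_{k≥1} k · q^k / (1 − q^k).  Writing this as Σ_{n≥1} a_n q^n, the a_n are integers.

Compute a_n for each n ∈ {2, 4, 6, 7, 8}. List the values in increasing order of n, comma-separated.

3, 7, 12, 8, 15

[q^2] f(1)=1,f(2)=2 ⇒ 3
[q^4] f(1)=1,f(2)=2,f(4)=4 ⇒ 7
n=6: 1·6 2·3 3·2 6·1  f→[1+2+3+6]=12
[q^7] f(1)=1,f(7)=7 ⇒ 8
[q^8] f(1)=1,f(2)=2,f(4)=4,f(8)=8 ⇒ 15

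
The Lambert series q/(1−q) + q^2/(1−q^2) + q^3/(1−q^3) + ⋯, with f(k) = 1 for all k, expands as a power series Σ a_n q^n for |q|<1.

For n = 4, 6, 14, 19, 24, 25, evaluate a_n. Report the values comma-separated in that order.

n=4: 4·1 2·2 1·4  f→[1+1+1]=3
d|6:{6,3,2,1}  Σf=1+1+1+1=4
n=14: 1·14 2·7 7·2 14·1  f→[1+1+1+1]=4
[q^19] f(1)=1,f(19)=1 ⇒ 2
[q^24] f(24)=1,f(12)=1,f(8)=1,f(6)=1,f(4)=1,f(3)=1,f(2)=1,f(1)=1 ⇒ 8
d|25:{1,5,25}  Σf=1+1+1=3

3, 4, 4, 2, 8, 3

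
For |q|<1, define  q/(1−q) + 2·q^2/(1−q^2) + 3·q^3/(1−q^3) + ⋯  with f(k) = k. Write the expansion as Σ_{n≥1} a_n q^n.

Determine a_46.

a_46 = 72

d|46:{46,23,2,1}  Σf=46+23+2+1=72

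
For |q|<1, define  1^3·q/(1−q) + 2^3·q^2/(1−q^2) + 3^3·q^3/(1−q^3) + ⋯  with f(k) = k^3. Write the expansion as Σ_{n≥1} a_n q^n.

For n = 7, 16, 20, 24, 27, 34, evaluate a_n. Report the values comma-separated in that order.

n=7: 1·7 7·1  f→[1+343]=344
[q^16] f(16)=4096,f(8)=512,f(4)=64,f(2)=8,f(1)=1 ⇒ 4681
d|20:{20,10,5,4,2,1}  Σf=8000+1000+125+64+8+1=9198
q^24  k|24↦f(k): 24:13824 12:1728 8:512 6:216 4:64 3:27 2:8 1:1  a_24=16380
d|27:{27,9,3,1}  Σf=19683+729+27+1=20440
n=34: 34·1 17·2 2·17 1·34  f→[39304+4913+8+1]=44226

344, 4681, 9198, 16380, 20440, 44226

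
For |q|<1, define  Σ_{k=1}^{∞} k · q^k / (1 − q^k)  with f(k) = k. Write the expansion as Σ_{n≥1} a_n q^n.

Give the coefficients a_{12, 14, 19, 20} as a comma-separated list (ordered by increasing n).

q^12  k|12↦f(k): 12:12 6:6 4:4 3:3 2:2 1:1  a_12=28
d|14:{14,7,2,1}  Σf=14+7+2+1=24
[q^19] f(19)=19,f(1)=1 ⇒ 20
d|20:{1,2,4,5,10,20}  Σf=1+2+4+5+10+20=42

28, 24, 20, 42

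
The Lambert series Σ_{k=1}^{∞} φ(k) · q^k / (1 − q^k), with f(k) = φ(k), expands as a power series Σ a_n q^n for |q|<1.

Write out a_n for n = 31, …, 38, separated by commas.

q^31  k|31↦φ(k): 1:1 31:30  a_31=31
q^32  k|32↦φ(k): 32:16 16:8 8:4 4:2 2:1 1:1  a_32=32
d|33:{1,3,11,33}  Σφ=1+2+10+20=33
d|34:{1,2,17,34}  Σφ=1+1+16+16=34
q^35  k|35↦φ(k): 1:1 5:4 7:6 35:24  a_35=35
d|36:{36,18,12,9,6,4,3,2,1}  Σφ=12+6+4+6+2+2+2+1+1=36
d|37:{37,1}  Σφ=36+1=37
n=38: 38·1 19·2 2·19 1·38  φ→[18+18+1+1]=38

31, 32, 33, 34, 35, 36, 37, 38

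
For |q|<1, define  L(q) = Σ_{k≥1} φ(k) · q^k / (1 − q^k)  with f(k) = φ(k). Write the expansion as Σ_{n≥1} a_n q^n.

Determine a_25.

d|25:{1,5,25}  Σφ=1+4+20=25

a_25 = 25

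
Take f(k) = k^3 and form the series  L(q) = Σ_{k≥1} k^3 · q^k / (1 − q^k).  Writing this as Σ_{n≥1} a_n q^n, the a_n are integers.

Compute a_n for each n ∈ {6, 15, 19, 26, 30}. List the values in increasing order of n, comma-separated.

252, 3528, 6860, 19782, 31752

q^6  k|6↦f(k): 1:1 2:8 3:27 6:216  a_6=252
q^15  k|15↦f(k): 1:1 3:27 5:125 15:3375  a_15=3528
q^19  k|19↦f(k): 1:1 19:6859  a_19=6860
n=26: 26·1 13·2 2·13 1·26  f→[17576+2197+8+1]=19782
n=30: 30·1 15·2 10·3 6·5 5·6 3·10 2·15 1·30  f→[27000+3375+1000+216+125+27+8+1]=31752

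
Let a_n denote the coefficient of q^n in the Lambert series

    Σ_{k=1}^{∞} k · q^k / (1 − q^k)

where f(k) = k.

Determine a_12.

a_12 = 28

q^12  k|12↦f(k): 12:12 6:6 4:4 3:3 2:2 1:1  a_12=28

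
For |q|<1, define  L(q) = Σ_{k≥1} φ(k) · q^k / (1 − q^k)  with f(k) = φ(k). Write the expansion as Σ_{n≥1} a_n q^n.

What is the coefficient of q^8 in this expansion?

d|8:{8,4,2,1}  Σφ=4+2+1+1=8

a_8 = 8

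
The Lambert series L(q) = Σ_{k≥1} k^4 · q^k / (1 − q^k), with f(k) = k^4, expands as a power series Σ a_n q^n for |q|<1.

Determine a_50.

[q^50] f(1)=1,f(2)=16,f(5)=625,f(10)=10000,f(25)=390625,f(50)=6250000 ⇒ 6651267

a_50 = 6651267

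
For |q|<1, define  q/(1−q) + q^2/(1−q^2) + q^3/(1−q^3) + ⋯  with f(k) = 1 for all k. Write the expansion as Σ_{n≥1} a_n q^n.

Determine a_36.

a_36 = 9

d|36:{36,18,12,9,6,4,3,2,1}  Σf=1+1+1+1+1+1+1+1+1=9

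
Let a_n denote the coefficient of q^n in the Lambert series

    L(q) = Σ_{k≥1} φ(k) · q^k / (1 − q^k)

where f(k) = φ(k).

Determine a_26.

[q^26] φ(1)=1,φ(2)=1,φ(13)=12,φ(26)=12 ⇒ 26

a_26 = 26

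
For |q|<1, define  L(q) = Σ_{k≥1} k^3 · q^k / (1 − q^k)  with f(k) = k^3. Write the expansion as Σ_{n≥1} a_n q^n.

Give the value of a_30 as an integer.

q^30  k|30↦f(k): 1:1 2:8 3:27 5:125 6:216 10:1000 15:3375 30:27000  a_30=31752

a_30 = 31752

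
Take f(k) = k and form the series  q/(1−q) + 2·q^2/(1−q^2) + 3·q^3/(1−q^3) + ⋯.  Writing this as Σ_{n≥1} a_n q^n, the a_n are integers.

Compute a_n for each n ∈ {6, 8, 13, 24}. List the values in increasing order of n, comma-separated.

12, 15, 14, 60

q^6  k|6↦f(k): 1:1 2:2 3:3 6:6  a_6=12
[q^8] f(1)=1,f(2)=2,f(4)=4,f(8)=8 ⇒ 15
[q^13] f(13)=13,f(1)=1 ⇒ 14
q^24  k|24↦f(k): 1:1 2:2 3:3 4:4 6:6 8:8 12:12 24:24  a_24=60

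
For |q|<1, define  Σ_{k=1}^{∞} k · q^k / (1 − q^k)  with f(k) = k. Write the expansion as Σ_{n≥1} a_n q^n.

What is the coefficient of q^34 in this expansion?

[q^34] f(34)=34,f(17)=17,f(2)=2,f(1)=1 ⇒ 54

a_34 = 54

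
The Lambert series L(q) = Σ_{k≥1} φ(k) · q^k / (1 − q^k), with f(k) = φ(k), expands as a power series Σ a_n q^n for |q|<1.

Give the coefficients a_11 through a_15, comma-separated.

q^11  k|11↦φ(k): 11:10 1:1  a_11=11
n=12: 1·12 2·6 3·4 4·3 6·2 12·1  φ→[1+1+2+2+2+4]=12
q^13  k|13↦φ(k): 1:1 13:12  a_13=13
[q^14] φ(1)=1,φ(2)=1,φ(7)=6,φ(14)=6 ⇒ 14
n=15: 15·1 5·3 3·5 1·15  φ→[8+4+2+1]=15

11, 12, 13, 14, 15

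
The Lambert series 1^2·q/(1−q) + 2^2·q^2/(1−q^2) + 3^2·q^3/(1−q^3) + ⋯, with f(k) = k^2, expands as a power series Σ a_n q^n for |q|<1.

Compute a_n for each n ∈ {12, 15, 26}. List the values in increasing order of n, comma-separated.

210, 260, 850

n=12: 1·12 2·6 3·4 4·3 6·2 12·1  f→[1+4+9+16+36+144]=210
d|15:{1,3,5,15}  Σf=1+9+25+225=260
d|26:{26,13,2,1}  Σf=676+169+4+1=850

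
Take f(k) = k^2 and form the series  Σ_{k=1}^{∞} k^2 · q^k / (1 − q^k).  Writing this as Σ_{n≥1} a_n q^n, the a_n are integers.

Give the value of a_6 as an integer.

[q^6] f(6)=36,f(3)=9,f(2)=4,f(1)=1 ⇒ 50

a_6 = 50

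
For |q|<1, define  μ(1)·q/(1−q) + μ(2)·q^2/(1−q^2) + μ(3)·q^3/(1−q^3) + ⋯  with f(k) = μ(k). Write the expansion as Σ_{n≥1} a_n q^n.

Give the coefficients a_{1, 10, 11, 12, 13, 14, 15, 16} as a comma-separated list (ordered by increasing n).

[q^1] μ(1)=1 ⇒ 1
n=10: 10·1 5·2 2·5 1·10  μ→[1+(-1)+(-1)+1]=0
q^11  k|11↦μ(k): 1:1 11:-1  a_11=0
[q^12] μ(12)=0,μ(6)=1,μ(4)=0,μ(3)=-1,μ(2)=-1,μ(1)=1 ⇒ 0
[q^13] μ(1)=1,μ(13)=-1 ⇒ 0
n=14: 14·1 7·2 2·7 1·14  μ→[1+(-1)+(-1)+1]=0
[q^15] μ(1)=1,μ(3)=-1,μ(5)=-1,μ(15)=1 ⇒ 0
[q^16] μ(1)=1,μ(2)=-1,μ(4)=0,μ(8)=0,μ(16)=0 ⇒ 0

1, 0, 0, 0, 0, 0, 0, 0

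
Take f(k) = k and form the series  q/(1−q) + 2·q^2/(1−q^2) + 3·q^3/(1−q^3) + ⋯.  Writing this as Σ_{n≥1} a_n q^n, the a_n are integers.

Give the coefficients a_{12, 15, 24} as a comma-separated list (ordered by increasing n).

n=12: 12·1 6·2 4·3 3·4 2·6 1·12  f→[12+6+4+3+2+1]=28
[q^15] f(1)=1,f(3)=3,f(5)=5,f(15)=15 ⇒ 24
n=24: 24·1 12·2 8·3 6·4 4·6 3·8 2·12 1·24  f→[24+12+8+6+4+3+2+1]=60

28, 24, 60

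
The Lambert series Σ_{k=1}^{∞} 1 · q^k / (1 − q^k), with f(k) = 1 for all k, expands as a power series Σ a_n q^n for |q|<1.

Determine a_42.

n=42: 1·42 2·21 3·14 6·7 7·6 14·3 21·2 42·1  f→[1+1+1+1+1+1+1+1]=8

a_42 = 8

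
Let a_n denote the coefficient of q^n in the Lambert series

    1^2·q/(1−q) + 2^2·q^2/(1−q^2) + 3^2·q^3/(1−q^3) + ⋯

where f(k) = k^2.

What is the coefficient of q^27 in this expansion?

a_27 = 820

d|27:{1,3,9,27}  Σf=1+9+81+729=820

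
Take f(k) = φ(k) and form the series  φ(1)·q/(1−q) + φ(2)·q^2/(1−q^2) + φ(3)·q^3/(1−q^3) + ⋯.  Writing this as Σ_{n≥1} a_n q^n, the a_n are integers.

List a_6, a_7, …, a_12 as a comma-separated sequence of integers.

d|6:{1,2,3,6}  Σφ=1+1+2+2=6
d|7:{1,7}  Σφ=1+6=7
q^8  k|8↦φ(k): 8:4 4:2 2:1 1:1  a_8=8
n=9: 1·9 3·3 9·1  φ→[1+2+6]=9
n=10: 1·10 2·5 5·2 10·1  φ→[1+1+4+4]=10
n=11: 11·1 1·11  φ→[10+1]=11
q^12  k|12↦φ(k): 1:1 2:1 3:2 4:2 6:2 12:4  a_12=12

6, 7, 8, 9, 10, 11, 12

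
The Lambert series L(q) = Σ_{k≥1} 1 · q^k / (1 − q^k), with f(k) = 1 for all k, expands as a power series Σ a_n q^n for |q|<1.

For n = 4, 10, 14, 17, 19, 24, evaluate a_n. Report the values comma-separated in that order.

3, 4, 4, 2, 2, 8

[q^4] f(1)=1,f(2)=1,f(4)=1 ⇒ 3
n=10: 1·10 2·5 5·2 10·1  f→[1+1+1+1]=4
[q^14] f(1)=1,f(2)=1,f(7)=1,f(14)=1 ⇒ 4
n=17: 1·17 17·1  f→[1+1]=2
q^19  k|19↦f(k): 1:1 19:1  a_19=2
d|24:{1,2,3,4,6,8,12,24}  Σf=1+1+1+1+1+1+1+1=8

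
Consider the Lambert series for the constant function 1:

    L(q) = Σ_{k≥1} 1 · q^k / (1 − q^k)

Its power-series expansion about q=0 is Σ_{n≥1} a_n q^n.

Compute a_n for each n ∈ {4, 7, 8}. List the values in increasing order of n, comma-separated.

3, 2, 4

n=4: 1·4 2·2 4·1  f→[1+1+1]=3
n=7: 1·7 7·1  f→[1+1]=2
d|8:{1,2,4,8}  Σf=1+1+1+1=4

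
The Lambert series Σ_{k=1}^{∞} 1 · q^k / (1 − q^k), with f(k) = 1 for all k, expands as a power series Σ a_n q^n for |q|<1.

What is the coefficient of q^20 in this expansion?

q^20  k|20↦f(k): 1:1 2:1 4:1 5:1 10:1 20:1  a_20=6

a_20 = 6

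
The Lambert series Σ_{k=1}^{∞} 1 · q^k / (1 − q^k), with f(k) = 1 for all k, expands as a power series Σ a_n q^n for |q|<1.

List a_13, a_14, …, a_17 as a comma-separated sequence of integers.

q^13  k|13↦f(k): 1:1 13:1  a_13=2
d|14:{1,2,7,14}  Σf=1+1+1+1=4
n=15: 15·1 5·3 3·5 1·15  f→[1+1+1+1]=4
d|16:{1,2,4,8,16}  Σf=1+1+1+1+1=5
q^17  k|17↦f(k): 1:1 17:1  a_17=2

2, 4, 4, 5, 2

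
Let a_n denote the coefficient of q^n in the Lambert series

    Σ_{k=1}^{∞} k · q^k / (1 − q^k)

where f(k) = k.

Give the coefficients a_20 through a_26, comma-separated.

[q^20] f(20)=20,f(10)=10,f(5)=5,f(4)=4,f(2)=2,f(1)=1 ⇒ 42
n=21: 1·21 3·7 7·3 21·1  f→[1+3+7+21]=32
q^22  k|22↦f(k): 22:22 11:11 2:2 1:1  a_22=36
d|23:{1,23}  Σf=1+23=24
d|24:{1,2,3,4,6,8,12,24}  Σf=1+2+3+4+6+8+12+24=60
q^25  k|25↦f(k): 1:1 5:5 25:25  a_25=31
q^26  k|26↦f(k): 26:26 13:13 2:2 1:1  a_26=42

42, 32, 36, 24, 60, 31, 42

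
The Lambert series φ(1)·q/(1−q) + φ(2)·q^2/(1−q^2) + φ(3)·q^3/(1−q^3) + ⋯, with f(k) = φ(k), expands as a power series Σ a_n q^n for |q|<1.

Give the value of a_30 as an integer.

q^30  k|30↦φ(k): 1:1 2:1 3:2 5:4 6:2 10:4 15:8 30:8  a_30=30

a_30 = 30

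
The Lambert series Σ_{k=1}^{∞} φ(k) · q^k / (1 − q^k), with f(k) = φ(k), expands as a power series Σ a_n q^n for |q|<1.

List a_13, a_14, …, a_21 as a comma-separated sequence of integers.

n=13: 13·1 1·13  φ→[12+1]=13
n=14: 14·1 7·2 2·7 1·14  φ→[6+6+1+1]=14
q^15  k|15↦φ(k): 15:8 5:4 3:2 1:1  a_15=15
q^16  k|16↦φ(k): 1:1 2:1 4:2 8:4 16:8  a_16=16
[q^17] φ(17)=16,φ(1)=1 ⇒ 17
q^18  k|18↦φ(k): 1:1 2:1 3:2 6:2 9:6 18:6  a_18=18
[q^19] φ(19)=18,φ(1)=1 ⇒ 19
d|20:{1,2,4,5,10,20}  Σφ=1+1+2+4+4+8=20
q^21  k|21↦φ(k): 21:12 7:6 3:2 1:1  a_21=21

13, 14, 15, 16, 17, 18, 19, 20, 21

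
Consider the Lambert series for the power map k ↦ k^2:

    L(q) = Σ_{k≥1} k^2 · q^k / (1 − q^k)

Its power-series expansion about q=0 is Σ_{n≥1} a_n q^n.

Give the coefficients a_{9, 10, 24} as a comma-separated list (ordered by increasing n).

91, 130, 850

[q^9] f(9)=81,f(3)=9,f(1)=1 ⇒ 91
[q^10] f(1)=1,f(2)=4,f(5)=25,f(10)=100 ⇒ 130
d|24:{24,12,8,6,4,3,2,1}  Σf=576+144+64+36+16+9+4+1=850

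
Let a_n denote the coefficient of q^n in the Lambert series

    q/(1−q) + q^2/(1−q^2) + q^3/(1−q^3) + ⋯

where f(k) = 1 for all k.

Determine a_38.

n=38: 38·1 19·2 2·19 1·38  f→[1+1+1+1]=4

a_38 = 4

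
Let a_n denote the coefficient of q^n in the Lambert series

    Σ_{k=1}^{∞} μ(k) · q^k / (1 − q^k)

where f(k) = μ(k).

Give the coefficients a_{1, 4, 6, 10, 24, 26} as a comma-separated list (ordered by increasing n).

1, 0, 0, 0, 0, 0

d|1:{1}  Σμ=1=1
n=4: 4·1 2·2 1·4  μ→[0+(-1)+1]=0
n=6: 1·6 2·3 3·2 6·1  μ→[1+(-1)+(-1)+1]=0
n=10: 1·10 2·5 5·2 10·1  μ→[1+(-1)+(-1)+1]=0
n=24: 24·1 12·2 8·3 6·4 4·6 3·8 2·12 1·24  μ→[0+0+0+1+0+(-1)+(-1)+1]=0
n=26: 26·1 13·2 2·13 1·26  μ→[1+(-1)+(-1)+1]=0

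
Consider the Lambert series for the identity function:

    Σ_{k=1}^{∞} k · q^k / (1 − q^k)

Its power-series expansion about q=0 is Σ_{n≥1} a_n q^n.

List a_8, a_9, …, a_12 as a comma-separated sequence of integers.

15, 13, 18, 12, 28

[q^8] f(1)=1,f(2)=2,f(4)=4,f(8)=8 ⇒ 15
d|9:{1,3,9}  Σf=1+3+9=13
n=10: 10·1 5·2 2·5 1·10  f→[10+5+2+1]=18
q^11  k|11↦f(k): 1:1 11:11  a_11=12
q^12  k|12↦f(k): 1:1 2:2 3:3 4:4 6:6 12:12  a_12=28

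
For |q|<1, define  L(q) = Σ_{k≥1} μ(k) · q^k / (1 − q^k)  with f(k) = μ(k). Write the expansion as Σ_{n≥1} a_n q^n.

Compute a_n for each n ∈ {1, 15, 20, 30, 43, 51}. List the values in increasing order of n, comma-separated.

[q^1] μ(1)=1 ⇒ 1
d|15:{15,5,3,1}  Σμ=1+(-1)+(-1)+1=0
q^20  k|20↦μ(k): 20:0 10:1 5:-1 4:0 2:-1 1:1  a_20=0
[q^30] μ(1)=1,μ(2)=-1,μ(3)=-1,μ(5)=-1,μ(6)=1,μ(10)=1,μ(15)=1,μ(30)=-1 ⇒ 0
q^43  k|43↦μ(k): 43:-1 1:1  a_43=0
n=51: 1·51 3·17 17·3 51·1  μ→[1+(-1)+(-1)+1]=0

1, 0, 0, 0, 0, 0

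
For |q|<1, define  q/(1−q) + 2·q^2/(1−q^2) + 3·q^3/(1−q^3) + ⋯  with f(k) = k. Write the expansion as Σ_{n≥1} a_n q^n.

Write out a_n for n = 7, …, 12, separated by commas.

[q^7] f(7)=7,f(1)=1 ⇒ 8
[q^8] f(8)=8,f(4)=4,f(2)=2,f(1)=1 ⇒ 15
[q^9] f(9)=9,f(3)=3,f(1)=1 ⇒ 13
q^10  k|10↦f(k): 10:10 5:5 2:2 1:1  a_10=18
[q^11] f(11)=11,f(1)=1 ⇒ 12
[q^12] f(1)=1,f(2)=2,f(3)=3,f(4)=4,f(6)=6,f(12)=12 ⇒ 28

8, 15, 13, 18, 12, 28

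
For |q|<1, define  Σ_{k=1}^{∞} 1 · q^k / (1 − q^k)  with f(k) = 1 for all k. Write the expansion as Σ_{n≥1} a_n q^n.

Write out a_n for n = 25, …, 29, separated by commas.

q^25  k|25↦f(k): 25:1 5:1 1:1  a_25=3
[q^26] f(1)=1,f(2)=1,f(13)=1,f(26)=1 ⇒ 4
q^27  k|27↦f(k): 1:1 3:1 9:1 27:1  a_27=4
q^28  k|28↦f(k): 1:1 2:1 4:1 7:1 14:1 28:1  a_28=6
q^29  k|29↦f(k): 29:1 1:1  a_29=2

3, 4, 4, 6, 2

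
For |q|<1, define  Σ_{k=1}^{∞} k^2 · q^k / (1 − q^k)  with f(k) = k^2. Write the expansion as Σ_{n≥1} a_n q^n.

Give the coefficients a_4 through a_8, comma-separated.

21, 26, 50, 50, 85

n=4: 1·4 2·2 4·1  f→[1+4+16]=21
[q^5] f(1)=1,f(5)=25 ⇒ 26
[q^6] f(6)=36,f(3)=9,f(2)=4,f(1)=1 ⇒ 50
d|7:{7,1}  Σf=49+1=50
n=8: 8·1 4·2 2·4 1·8  f→[64+16+4+1]=85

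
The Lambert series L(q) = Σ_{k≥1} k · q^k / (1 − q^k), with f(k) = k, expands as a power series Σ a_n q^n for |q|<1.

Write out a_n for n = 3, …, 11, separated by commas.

q^3  k|3↦f(k): 1:1 3:3  a_3=4
q^4  k|4↦f(k): 4:4 2:2 1:1  a_4=7
n=5: 1·5 5·1  f→[1+5]=6
d|6:{6,3,2,1}  Σf=6+3+2+1=12
n=7: 7·1 1·7  f→[7+1]=8
q^8  k|8↦f(k): 8:8 4:4 2:2 1:1  a_8=15
n=9: 9·1 3·3 1·9  f→[9+3+1]=13
q^10  k|10↦f(k): 1:1 2:2 5:5 10:10  a_10=18
n=11: 11·1 1·11  f→[11+1]=12

4, 7, 6, 12, 8, 15, 13, 18, 12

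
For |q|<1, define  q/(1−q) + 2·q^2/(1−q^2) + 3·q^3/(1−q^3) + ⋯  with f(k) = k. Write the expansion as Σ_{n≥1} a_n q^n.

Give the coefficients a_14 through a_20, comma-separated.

n=14: 14·1 7·2 2·7 1·14  f→[14+7+2+1]=24
n=15: 1·15 3·5 5·3 15·1  f→[1+3+5+15]=24
n=16: 16·1 8·2 4·4 2·8 1·16  f→[16+8+4+2+1]=31
q^17  k|17↦f(k): 1:1 17:17  a_17=18
n=18: 1·18 2·9 3·6 6·3 9·2 18·1  f→[1+2+3+6+9+18]=39
n=19: 1·19 19·1  f→[1+19]=20
d|20:{20,10,5,4,2,1}  Σf=20+10+5+4+2+1=42

24, 24, 31, 18, 39, 20, 42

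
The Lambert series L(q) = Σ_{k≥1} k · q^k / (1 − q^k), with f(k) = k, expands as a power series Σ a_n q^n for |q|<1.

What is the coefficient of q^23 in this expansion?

q^23  k|23↦f(k): 23:23 1:1  a_23=24

a_23 = 24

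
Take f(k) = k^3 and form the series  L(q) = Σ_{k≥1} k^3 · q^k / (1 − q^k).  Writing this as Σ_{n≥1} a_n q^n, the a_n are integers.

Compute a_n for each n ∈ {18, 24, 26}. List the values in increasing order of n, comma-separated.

6813, 16380, 19782

n=18: 1·18 2·9 3·6 6·3 9·2 18·1  f→[1+8+27+216+729+5832]=6813
q^24  k|24↦f(k): 24:13824 12:1728 8:512 6:216 4:64 3:27 2:8 1:1  a_24=16380
n=26: 26·1 13·2 2·13 1·26  f→[17576+2197+8+1]=19782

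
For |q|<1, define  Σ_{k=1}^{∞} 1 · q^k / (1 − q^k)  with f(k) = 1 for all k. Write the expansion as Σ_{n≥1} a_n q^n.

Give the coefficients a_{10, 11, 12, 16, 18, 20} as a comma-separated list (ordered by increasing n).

n=10: 1·10 2·5 5·2 10·1  f→[1+1+1+1]=4
q^11  k|11↦f(k): 11:1 1:1  a_11=2
d|12:{1,2,3,4,6,12}  Σf=1+1+1+1+1+1=6
n=16: 16·1 8·2 4·4 2·8 1·16  f→[1+1+1+1+1]=5
n=18: 1·18 2·9 3·6 6·3 9·2 18·1  f→[1+1+1+1+1+1]=6
[q^20] f(1)=1,f(2)=1,f(4)=1,f(5)=1,f(10)=1,f(20)=1 ⇒ 6

4, 2, 6, 5, 6, 6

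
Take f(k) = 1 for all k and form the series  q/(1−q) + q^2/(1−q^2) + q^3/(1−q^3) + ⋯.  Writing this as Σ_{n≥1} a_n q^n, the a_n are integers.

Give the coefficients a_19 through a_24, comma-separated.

2, 6, 4, 4, 2, 8

n=19: 1·19 19·1  f→[1+1]=2
[q^20] f(20)=1,f(10)=1,f(5)=1,f(4)=1,f(2)=1,f(1)=1 ⇒ 6
[q^21] f(21)=1,f(7)=1,f(3)=1,f(1)=1 ⇒ 4
[q^22] f(1)=1,f(2)=1,f(11)=1,f(22)=1 ⇒ 4
q^23  k|23↦f(k): 1:1 23:1  a_23=2
q^24  k|24↦f(k): 24:1 12:1 8:1 6:1 4:1 3:1 2:1 1:1  a_24=8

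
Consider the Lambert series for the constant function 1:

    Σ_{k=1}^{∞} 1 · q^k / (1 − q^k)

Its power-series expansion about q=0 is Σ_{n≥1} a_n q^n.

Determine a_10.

a_10 = 4

d|10:{1,2,5,10}  Σf=1+1+1+1=4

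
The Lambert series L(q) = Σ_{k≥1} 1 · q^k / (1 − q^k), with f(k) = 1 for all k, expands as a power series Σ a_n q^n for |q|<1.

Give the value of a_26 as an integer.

a_26 = 4

[q^26] f(26)=1,f(13)=1,f(2)=1,f(1)=1 ⇒ 4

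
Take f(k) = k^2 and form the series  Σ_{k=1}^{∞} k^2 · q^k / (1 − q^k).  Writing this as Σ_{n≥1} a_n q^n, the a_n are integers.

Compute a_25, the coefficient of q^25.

a_25 = 651

d|25:{25,5,1}  Σf=625+25+1=651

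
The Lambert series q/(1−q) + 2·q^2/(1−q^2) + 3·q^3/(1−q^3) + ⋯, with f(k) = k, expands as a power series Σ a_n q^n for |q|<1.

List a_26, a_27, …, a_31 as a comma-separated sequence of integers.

42, 40, 56, 30, 72, 32

[q^26] f(1)=1,f(2)=2,f(13)=13,f(26)=26 ⇒ 42
d|27:{1,3,9,27}  Σf=1+3+9+27=40
q^28  k|28↦f(k): 28:28 14:14 7:7 4:4 2:2 1:1  a_28=56
d|29:{29,1}  Σf=29+1=30
d|30:{1,2,3,5,6,10,15,30}  Σf=1+2+3+5+6+10+15+30=72
d|31:{1,31}  Σf=1+31=32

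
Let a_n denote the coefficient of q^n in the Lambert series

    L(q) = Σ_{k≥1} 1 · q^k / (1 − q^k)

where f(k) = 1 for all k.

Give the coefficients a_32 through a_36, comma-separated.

d|32:{32,16,8,4,2,1}  Σf=1+1+1+1+1+1=6
n=33: 1·33 3·11 11·3 33·1  f→[1+1+1+1]=4
[q^34] f(34)=1,f(17)=1,f(2)=1,f(1)=1 ⇒ 4
[q^35] f(35)=1,f(7)=1,f(5)=1,f(1)=1 ⇒ 4
d|36:{1,2,3,4,6,9,12,18,36}  Σf=1+1+1+1+1+1+1+1+1=9

6, 4, 4, 4, 9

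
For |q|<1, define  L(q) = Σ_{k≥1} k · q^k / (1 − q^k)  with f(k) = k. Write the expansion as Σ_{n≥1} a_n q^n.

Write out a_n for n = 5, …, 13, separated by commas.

n=5: 5·1 1·5  f→[5+1]=6
d|6:{6,3,2,1}  Σf=6+3+2+1=12
n=7: 7·1 1·7  f→[7+1]=8
d|8:{8,4,2,1}  Σf=8+4+2+1=15
q^9  k|9↦f(k): 9:9 3:3 1:1  a_9=13
n=10: 10·1 5·2 2·5 1·10  f→[10+5+2+1]=18
n=11: 11·1 1·11  f→[11+1]=12
d|12:{12,6,4,3,2,1}  Σf=12+6+4+3+2+1=28
n=13: 13·1 1·13  f→[13+1]=14

6, 12, 8, 15, 13, 18, 12, 28, 14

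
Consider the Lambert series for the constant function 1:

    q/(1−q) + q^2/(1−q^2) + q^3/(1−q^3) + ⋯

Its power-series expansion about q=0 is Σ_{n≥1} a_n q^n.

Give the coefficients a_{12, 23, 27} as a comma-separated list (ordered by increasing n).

6, 2, 4

d|12:{12,6,4,3,2,1}  Σf=1+1+1+1+1+1=6
n=23: 23·1 1·23  f→[1+1]=2
q^27  k|27↦f(k): 1:1 3:1 9:1 27:1  a_27=4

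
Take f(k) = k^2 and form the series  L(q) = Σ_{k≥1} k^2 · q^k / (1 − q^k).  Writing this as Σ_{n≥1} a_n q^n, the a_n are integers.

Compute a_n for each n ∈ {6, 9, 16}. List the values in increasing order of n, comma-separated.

[q^6] f(1)=1,f(2)=4,f(3)=9,f(6)=36 ⇒ 50
n=9: 9·1 3·3 1·9  f→[81+9+1]=91
d|16:{16,8,4,2,1}  Σf=256+64+16+4+1=341

50, 91, 341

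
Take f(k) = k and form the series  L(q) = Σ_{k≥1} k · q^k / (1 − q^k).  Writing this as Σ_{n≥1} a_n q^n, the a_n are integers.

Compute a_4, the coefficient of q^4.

a_4 = 7

[q^4] f(1)=1,f(2)=2,f(4)=4 ⇒ 7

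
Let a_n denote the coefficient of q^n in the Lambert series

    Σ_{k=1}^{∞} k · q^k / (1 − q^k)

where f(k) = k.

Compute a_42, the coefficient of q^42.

[q^42] f(1)=1,f(2)=2,f(3)=3,f(6)=6,f(7)=7,f(14)=14,f(21)=21,f(42)=42 ⇒ 96

a_42 = 96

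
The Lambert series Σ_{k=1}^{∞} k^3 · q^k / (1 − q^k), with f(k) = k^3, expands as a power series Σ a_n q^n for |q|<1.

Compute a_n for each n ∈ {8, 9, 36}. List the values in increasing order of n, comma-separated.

n=8: 8·1 4·2 2·4 1·8  f→[512+64+8+1]=585
[q^9] f(1)=1,f(3)=27,f(9)=729 ⇒ 757
n=36: 1·36 2·18 3·12 4·9 6·6 9·4 12·3 18·2 36·1  f→[1+8+27+64+216+729+1728+5832+46656]=55261

585, 757, 55261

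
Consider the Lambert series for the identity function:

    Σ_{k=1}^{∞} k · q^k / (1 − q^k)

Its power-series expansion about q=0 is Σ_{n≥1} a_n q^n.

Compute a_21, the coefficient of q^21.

a_21 = 32

n=21: 21·1 7·3 3·7 1·21  f→[21+7+3+1]=32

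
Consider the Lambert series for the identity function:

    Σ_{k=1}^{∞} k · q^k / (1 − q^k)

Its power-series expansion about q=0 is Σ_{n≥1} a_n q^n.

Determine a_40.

[q^40] f(1)=1,f(2)=2,f(4)=4,f(5)=5,f(8)=8,f(10)=10,f(20)=20,f(40)=40 ⇒ 90

a_40 = 90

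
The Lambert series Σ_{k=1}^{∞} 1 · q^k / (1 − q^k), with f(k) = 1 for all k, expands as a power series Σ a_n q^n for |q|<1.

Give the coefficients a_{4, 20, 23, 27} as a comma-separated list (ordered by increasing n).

n=4: 1·4 2·2 4·1  f→[1+1+1]=3
[q^20] f(20)=1,f(10)=1,f(5)=1,f(4)=1,f(2)=1,f(1)=1 ⇒ 6
q^23  k|23↦f(k): 1:1 23:1  a_23=2
[q^27] f(27)=1,f(9)=1,f(3)=1,f(1)=1 ⇒ 4

3, 6, 2, 4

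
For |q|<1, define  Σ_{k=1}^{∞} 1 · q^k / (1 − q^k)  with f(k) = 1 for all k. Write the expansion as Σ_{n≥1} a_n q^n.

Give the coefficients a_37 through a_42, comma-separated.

d|37:{37,1}  Σf=1+1=2
d|38:{38,19,2,1}  Σf=1+1+1+1=4
d|39:{1,3,13,39}  Σf=1+1+1+1=4
q^40  k|40↦f(k): 1:1 2:1 4:1 5:1 8:1 10:1 20:1 40:1  a_40=8
d|41:{41,1}  Σf=1+1=2
q^42  k|42↦f(k): 1:1 2:1 3:1 6:1 7:1 14:1 21:1 42:1  a_42=8

2, 4, 4, 8, 2, 8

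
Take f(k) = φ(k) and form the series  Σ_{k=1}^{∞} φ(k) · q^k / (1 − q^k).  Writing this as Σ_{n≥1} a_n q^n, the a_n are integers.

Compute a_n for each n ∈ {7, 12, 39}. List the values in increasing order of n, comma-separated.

q^7  k|7↦φ(k): 7:6 1:1  a_7=7
n=12: 1·12 2·6 3·4 4·3 6·2 12·1  φ→[1+1+2+2+2+4]=12
n=39: 39·1 13·3 3·13 1·39  φ→[24+12+2+1]=39

7, 12, 39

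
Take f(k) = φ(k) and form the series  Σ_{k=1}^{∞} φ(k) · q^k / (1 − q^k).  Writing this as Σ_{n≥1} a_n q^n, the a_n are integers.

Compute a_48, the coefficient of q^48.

d|48:{1,2,3,4,6,8,12,16,24,48}  Σφ=1+1+2+2+2+4+4+8+8+16=48

a_48 = 48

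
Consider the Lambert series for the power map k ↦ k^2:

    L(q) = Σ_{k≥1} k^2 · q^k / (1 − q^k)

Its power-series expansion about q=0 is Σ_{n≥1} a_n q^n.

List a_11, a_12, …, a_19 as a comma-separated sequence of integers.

q^11  k|11↦f(k): 11:121 1:1  a_11=122
[q^12] f(1)=1,f(2)=4,f(3)=9,f(4)=16,f(6)=36,f(12)=144 ⇒ 210
d|13:{13,1}  Σf=169+1=170
d|14:{1,2,7,14}  Σf=1+4+49+196=250
n=15: 15·1 5·3 3·5 1·15  f→[225+25+9+1]=260
d|16:{1,2,4,8,16}  Σf=1+4+16+64+256=341
n=17: 17·1 1·17  f→[289+1]=290
[q^18] f(18)=324,f(9)=81,f(6)=36,f(3)=9,f(2)=4,f(1)=1 ⇒ 455
q^19  k|19↦f(k): 1:1 19:361  a_19=362

122, 210, 170, 250, 260, 341, 290, 455, 362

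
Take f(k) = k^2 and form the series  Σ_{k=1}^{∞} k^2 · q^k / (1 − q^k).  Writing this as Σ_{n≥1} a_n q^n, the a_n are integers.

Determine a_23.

d|23:{1,23}  Σf=1+529=530

a_23 = 530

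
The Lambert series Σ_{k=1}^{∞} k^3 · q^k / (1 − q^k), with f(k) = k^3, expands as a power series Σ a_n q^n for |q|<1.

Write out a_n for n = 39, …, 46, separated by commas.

61544, 73710, 68922, 86688, 79508, 97236, 95382, 109512

d|39:{39,13,3,1}  Σf=59319+2197+27+1=61544
q^40  k|40↦f(k): 40:64000 20:8000 10:1000 8:512 5:125 4:64 2:8 1:1  a_40=73710
q^41  k|41↦f(k): 1:1 41:68921  a_41=68922
q^42  k|42↦f(k): 42:74088 21:9261 14:2744 7:343 6:216 3:27 2:8 1:1  a_42=86688
n=43: 43·1 1·43  f→[79507+1]=79508
n=44: 1·44 2·22 4·11 11·4 22·2 44·1  f→[1+8+64+1331+10648+85184]=97236
q^45  k|45↦f(k): 45:91125 15:3375 9:729 5:125 3:27 1:1  a_45=95382
[q^46] f(1)=1,f(2)=8,f(23)=12167,f(46)=97336 ⇒ 109512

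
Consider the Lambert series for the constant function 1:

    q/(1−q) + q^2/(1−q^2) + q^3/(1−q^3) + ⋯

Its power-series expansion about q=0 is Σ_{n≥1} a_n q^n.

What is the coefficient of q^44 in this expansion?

a_44 = 6

n=44: 44·1 22·2 11·4 4·11 2·22 1·44  f→[1+1+1+1+1+1]=6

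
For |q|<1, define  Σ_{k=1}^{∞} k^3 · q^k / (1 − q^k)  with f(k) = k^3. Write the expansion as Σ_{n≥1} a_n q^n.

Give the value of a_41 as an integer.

a_41 = 68922

q^41  k|41↦f(k): 41:68921 1:1  a_41=68922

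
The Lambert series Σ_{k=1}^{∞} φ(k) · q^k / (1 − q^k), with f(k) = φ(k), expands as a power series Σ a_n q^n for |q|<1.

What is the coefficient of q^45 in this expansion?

q^45  k|45↦φ(k): 1:1 3:2 5:4 9:6 15:8 45:24  a_45=45

a_45 = 45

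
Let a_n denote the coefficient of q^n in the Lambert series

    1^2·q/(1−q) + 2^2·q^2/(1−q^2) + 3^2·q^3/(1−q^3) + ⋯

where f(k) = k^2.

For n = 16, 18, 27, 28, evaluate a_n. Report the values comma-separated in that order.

341, 455, 820, 1050

n=16: 1·16 2·8 4·4 8·2 16·1  f→[1+4+16+64+256]=341
d|18:{18,9,6,3,2,1}  Σf=324+81+36+9+4+1=455
[q^27] f(27)=729,f(9)=81,f(3)=9,f(1)=1 ⇒ 820
q^28  k|28↦f(k): 28:784 14:196 7:49 4:16 2:4 1:1  a_28=1050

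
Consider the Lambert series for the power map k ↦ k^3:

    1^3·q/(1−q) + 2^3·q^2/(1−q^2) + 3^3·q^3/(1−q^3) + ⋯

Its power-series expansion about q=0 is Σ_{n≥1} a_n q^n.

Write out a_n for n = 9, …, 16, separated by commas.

[q^9] f(1)=1,f(3)=27,f(9)=729 ⇒ 757
n=10: 10·1 5·2 2·5 1·10  f→[1000+125+8+1]=1134
q^11  k|11↦f(k): 11:1331 1:1  a_11=1332
[q^12] f(1)=1,f(2)=8,f(3)=27,f(4)=64,f(6)=216,f(12)=1728 ⇒ 2044
n=13: 1·13 13·1  f→[1+2197]=2198
q^14  k|14↦f(k): 14:2744 7:343 2:8 1:1  a_14=3096
n=15: 1·15 3·5 5·3 15·1  f→[1+27+125+3375]=3528
d|16:{16,8,4,2,1}  Σf=4096+512+64+8+1=4681

757, 1134, 1332, 2044, 2198, 3096, 3528, 4681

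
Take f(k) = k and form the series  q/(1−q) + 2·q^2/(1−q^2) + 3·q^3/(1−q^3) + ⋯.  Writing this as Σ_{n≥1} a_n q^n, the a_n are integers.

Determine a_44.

n=44: 44·1 22·2 11·4 4·11 2·22 1·44  f→[44+22+11+4+2+1]=84

a_44 = 84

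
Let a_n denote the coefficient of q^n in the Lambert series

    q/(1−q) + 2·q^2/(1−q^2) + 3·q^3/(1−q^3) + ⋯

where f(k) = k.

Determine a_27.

n=27: 27·1 9·3 3·9 1·27  f→[27+9+3+1]=40

a_27 = 40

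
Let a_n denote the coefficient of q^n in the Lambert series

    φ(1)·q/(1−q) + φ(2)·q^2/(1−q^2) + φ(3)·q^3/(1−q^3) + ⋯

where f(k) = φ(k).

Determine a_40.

n=40: 1·40 2·20 4·10 5·8 8·5 10·4 20·2 40·1  φ→[1+1+2+4+4+4+8+16]=40

a_40 = 40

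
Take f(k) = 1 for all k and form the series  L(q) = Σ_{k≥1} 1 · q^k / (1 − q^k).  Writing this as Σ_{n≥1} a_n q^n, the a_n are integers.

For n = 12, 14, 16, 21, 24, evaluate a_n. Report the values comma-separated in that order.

6, 4, 5, 4, 8

q^12  k|12↦f(k): 12:1 6:1 4:1 3:1 2:1 1:1  a_12=6
d|14:{14,7,2,1}  Σf=1+1+1+1=4
d|16:{16,8,4,2,1}  Σf=1+1+1+1+1=5
n=21: 1·21 3·7 7·3 21·1  f→[1+1+1+1]=4
n=24: 24·1 12·2 8·3 6·4 4·6 3·8 2·12 1·24  f→[1+1+1+1+1+1+1+1]=8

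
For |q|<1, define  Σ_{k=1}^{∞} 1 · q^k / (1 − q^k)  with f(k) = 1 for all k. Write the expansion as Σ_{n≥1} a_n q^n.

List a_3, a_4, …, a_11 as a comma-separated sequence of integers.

2, 3, 2, 4, 2, 4, 3, 4, 2

q^3  k|3↦f(k): 3:1 1:1  a_3=2
d|4:{4,2,1}  Σf=1+1+1=3
n=5: 1·5 5·1  f→[1+1]=2
n=6: 1·6 2·3 3·2 6·1  f→[1+1+1+1]=4
q^7  k|7↦f(k): 1:1 7:1  a_7=2
q^8  k|8↦f(k): 1:1 2:1 4:1 8:1  a_8=4
d|9:{9,3,1}  Σf=1+1+1=3
[q^10] f(10)=1,f(5)=1,f(2)=1,f(1)=1 ⇒ 4
[q^11] f(1)=1,f(11)=1 ⇒ 2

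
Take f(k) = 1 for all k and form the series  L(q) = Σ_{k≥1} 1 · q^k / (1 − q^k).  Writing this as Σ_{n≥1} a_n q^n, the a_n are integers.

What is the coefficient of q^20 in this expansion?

q^20  k|20↦f(k): 20:1 10:1 5:1 4:1 2:1 1:1  a_20=6

a_20 = 6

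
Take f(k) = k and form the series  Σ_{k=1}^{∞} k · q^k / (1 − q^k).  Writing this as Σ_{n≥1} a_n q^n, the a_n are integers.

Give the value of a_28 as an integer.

a_28 = 56

n=28: 1·28 2·14 4·7 7·4 14·2 28·1  f→[1+2+4+7+14+28]=56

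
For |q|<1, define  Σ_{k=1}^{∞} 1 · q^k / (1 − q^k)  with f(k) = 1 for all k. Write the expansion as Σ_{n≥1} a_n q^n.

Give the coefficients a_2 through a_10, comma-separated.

q^2  k|2↦f(k): 2:1 1:1  a_2=2
d|3:{1,3}  Σf=1+1=2
d|4:{4,2,1}  Σf=1+1+1=3
d|5:{5,1}  Σf=1+1=2
n=6: 1·6 2·3 3·2 6·1  f→[1+1+1+1]=4
[q^7] f(7)=1,f(1)=1 ⇒ 2
d|8:{8,4,2,1}  Σf=1+1+1+1=4
d|9:{9,3,1}  Σf=1+1+1=3
[q^10] f(1)=1,f(2)=1,f(5)=1,f(10)=1 ⇒ 4

2, 2, 3, 2, 4, 2, 4, 3, 4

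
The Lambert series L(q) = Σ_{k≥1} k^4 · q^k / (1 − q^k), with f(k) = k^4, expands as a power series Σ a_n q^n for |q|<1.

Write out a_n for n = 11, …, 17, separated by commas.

d|11:{1,11}  Σf=1+14641=14642
n=12: 1·12 2·6 3·4 4·3 6·2 12·1  f→[1+16+81+256+1296+20736]=22386
d|13:{1,13}  Σf=1+28561=28562
[q^14] f(14)=38416,f(7)=2401,f(2)=16,f(1)=1 ⇒ 40834
q^15  k|15↦f(k): 1:1 3:81 5:625 15:50625  a_15=51332
n=16: 16·1 8·2 4·4 2·8 1·16  f→[65536+4096+256+16+1]=69905
q^17  k|17↦f(k): 17:83521 1:1  a_17=83522

14642, 22386, 28562, 40834, 51332, 69905, 83522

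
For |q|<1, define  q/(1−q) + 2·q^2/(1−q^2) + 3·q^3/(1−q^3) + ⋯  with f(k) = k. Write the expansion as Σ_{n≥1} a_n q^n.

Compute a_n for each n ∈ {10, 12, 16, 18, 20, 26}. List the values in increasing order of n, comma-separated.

18, 28, 31, 39, 42, 42

d|10:{10,5,2,1}  Σf=10+5+2+1=18
n=12: 12·1 6·2 4·3 3·4 2·6 1·12  f→[12+6+4+3+2+1]=28
n=16: 1·16 2·8 4·4 8·2 16·1  f→[1+2+4+8+16]=31
[q^18] f(1)=1,f(2)=2,f(3)=3,f(6)=6,f(9)=9,f(18)=18 ⇒ 39
q^20  k|20↦f(k): 1:1 2:2 4:4 5:5 10:10 20:20  a_20=42
d|26:{26,13,2,1}  Σf=26+13+2+1=42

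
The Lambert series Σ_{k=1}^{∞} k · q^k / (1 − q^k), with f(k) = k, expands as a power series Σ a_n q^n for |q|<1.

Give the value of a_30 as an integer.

d|30:{1,2,3,5,6,10,15,30}  Σf=1+2+3+5+6+10+15+30=72

a_30 = 72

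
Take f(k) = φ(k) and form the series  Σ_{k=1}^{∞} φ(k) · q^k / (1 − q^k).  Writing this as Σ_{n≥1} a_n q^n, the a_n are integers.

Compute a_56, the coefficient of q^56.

q^56  k|56↦φ(k): 56:24 28:12 14:6 8:4 7:6 4:2 2:1 1:1  a_56=56

a_56 = 56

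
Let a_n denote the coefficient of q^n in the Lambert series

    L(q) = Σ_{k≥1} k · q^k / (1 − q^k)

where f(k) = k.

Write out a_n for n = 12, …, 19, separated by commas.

28, 14, 24, 24, 31, 18, 39, 20

[q^12] f(1)=1,f(2)=2,f(3)=3,f(4)=4,f(6)=6,f(12)=12 ⇒ 28
[q^13] f(13)=13,f(1)=1 ⇒ 14
q^14  k|14↦f(k): 1:1 2:2 7:7 14:14  a_14=24
[q^15] f(15)=15,f(5)=5,f(3)=3,f(1)=1 ⇒ 24
q^16  k|16↦f(k): 16:16 8:8 4:4 2:2 1:1  a_16=31
d|17:{1,17}  Σf=1+17=18
[q^18] f(1)=1,f(2)=2,f(3)=3,f(6)=6,f(9)=9,f(18)=18 ⇒ 39
q^19  k|19↦f(k): 19:19 1:1  a_19=20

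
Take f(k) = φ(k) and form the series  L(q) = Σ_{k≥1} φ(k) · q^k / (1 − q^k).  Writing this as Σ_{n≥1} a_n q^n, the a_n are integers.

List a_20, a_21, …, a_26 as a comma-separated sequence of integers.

q^20  k|20↦φ(k): 1:1 2:1 4:2 5:4 10:4 20:8  a_20=20
d|21:{21,7,3,1}  Σφ=12+6+2+1=21
n=22: 1·22 2·11 11·2 22·1  φ→[1+1+10+10]=22
d|23:{23,1}  Σφ=22+1=23
n=24: 1·24 2·12 3·8 4·6 6·4 8·3 12·2 24·1  φ→[1+1+2+2+2+4+4+8]=24
q^25  k|25↦φ(k): 25:20 5:4 1:1  a_25=25
d|26:{1,2,13,26}  Σφ=1+1+12+12=26

20, 21, 22, 23, 24, 25, 26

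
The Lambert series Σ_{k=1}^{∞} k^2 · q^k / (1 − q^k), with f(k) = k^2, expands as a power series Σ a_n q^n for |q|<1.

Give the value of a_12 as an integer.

n=12: 1·12 2·6 3·4 4·3 6·2 12·1  f→[1+4+9+16+36+144]=210

a_12 = 210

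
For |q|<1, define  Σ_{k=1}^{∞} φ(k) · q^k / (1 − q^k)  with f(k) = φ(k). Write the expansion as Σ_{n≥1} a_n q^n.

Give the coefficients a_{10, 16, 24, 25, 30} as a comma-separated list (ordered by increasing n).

q^10  k|10↦φ(k): 1:1 2:1 5:4 10:4  a_10=10
q^16  k|16↦φ(k): 16:8 8:4 4:2 2:1 1:1  a_16=16
q^24  k|24↦φ(k): 1:1 2:1 3:2 4:2 6:2 8:4 12:4 24:8  a_24=24
d|25:{1,5,25}  Σφ=1+4+20=25
[q^30] φ(30)=8,φ(15)=8,φ(10)=4,φ(6)=2,φ(5)=4,φ(3)=2,φ(2)=1,φ(1)=1 ⇒ 30

10, 16, 24, 25, 30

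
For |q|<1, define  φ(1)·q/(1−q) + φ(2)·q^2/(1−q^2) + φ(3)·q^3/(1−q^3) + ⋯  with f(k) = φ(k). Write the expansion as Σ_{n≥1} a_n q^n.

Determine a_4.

[q^4] φ(4)=2,φ(2)=1,φ(1)=1 ⇒ 4

a_4 = 4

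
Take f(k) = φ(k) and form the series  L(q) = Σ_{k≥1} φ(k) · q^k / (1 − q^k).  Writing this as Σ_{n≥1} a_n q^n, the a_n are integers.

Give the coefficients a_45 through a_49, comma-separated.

[q^45] φ(45)=24,φ(15)=8,φ(9)=6,φ(5)=4,φ(3)=2,φ(1)=1 ⇒ 45
n=46: 1·46 2·23 23·2 46·1  φ→[1+1+22+22]=46
[q^47] φ(1)=1,φ(47)=46 ⇒ 47
d|48:{48,24,16,12,8,6,4,3,2,1}  Σφ=16+8+8+4+4+2+2+2+1+1=48
[q^49] φ(1)=1,φ(7)=6,φ(49)=42 ⇒ 49

45, 46, 47, 48, 49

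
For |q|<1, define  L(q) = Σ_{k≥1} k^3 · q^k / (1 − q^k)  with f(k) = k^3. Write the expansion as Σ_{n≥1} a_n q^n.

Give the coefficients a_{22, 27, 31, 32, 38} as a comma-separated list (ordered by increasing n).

11988, 20440, 29792, 37449, 61740

q^22  k|22↦f(k): 1:1 2:8 11:1331 22:10648  a_22=11988
n=27: 1·27 3·9 9·3 27·1  f→[1+27+729+19683]=20440
[q^31] f(31)=29791,f(1)=1 ⇒ 29792
d|32:{32,16,8,4,2,1}  Σf=32768+4096+512+64+8+1=37449
[q^38] f(38)=54872,f(19)=6859,f(2)=8,f(1)=1 ⇒ 61740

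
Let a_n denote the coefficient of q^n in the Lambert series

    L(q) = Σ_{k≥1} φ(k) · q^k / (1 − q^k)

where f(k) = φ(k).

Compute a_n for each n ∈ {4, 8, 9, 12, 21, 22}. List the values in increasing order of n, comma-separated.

[q^4] φ(4)=2,φ(2)=1,φ(1)=1 ⇒ 4
d|8:{8,4,2,1}  Σφ=4+2+1+1=8
n=9: 9·1 3·3 1·9  φ→[6+2+1]=9
n=12: 12·1 6·2 4·3 3·4 2·6 1·12  φ→[4+2+2+2+1+1]=12
n=21: 1·21 3·7 7·3 21·1  φ→[1+2+6+12]=21
[q^22] φ(1)=1,φ(2)=1,φ(11)=10,φ(22)=10 ⇒ 22

4, 8, 9, 12, 21, 22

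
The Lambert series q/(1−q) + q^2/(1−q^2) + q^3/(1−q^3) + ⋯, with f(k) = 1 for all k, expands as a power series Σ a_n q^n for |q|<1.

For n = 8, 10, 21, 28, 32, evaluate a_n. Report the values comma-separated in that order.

n=8: 8·1 4·2 2·4 1·8  f→[1+1+1+1]=4
n=10: 10·1 5·2 2·5 1·10  f→[1+1+1+1]=4
d|21:{1,3,7,21}  Σf=1+1+1+1=4
[q^28] f(28)=1,f(14)=1,f(7)=1,f(4)=1,f(2)=1,f(1)=1 ⇒ 6
[q^32] f(1)=1,f(2)=1,f(4)=1,f(8)=1,f(16)=1,f(32)=1 ⇒ 6

4, 4, 4, 6, 6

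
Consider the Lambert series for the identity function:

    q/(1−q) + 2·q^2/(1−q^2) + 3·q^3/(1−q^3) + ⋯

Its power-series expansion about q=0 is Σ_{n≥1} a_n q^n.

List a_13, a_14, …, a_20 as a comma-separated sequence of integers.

14, 24, 24, 31, 18, 39, 20, 42

[q^13] f(13)=13,f(1)=1 ⇒ 14
[q^14] f(1)=1,f(2)=2,f(7)=7,f(14)=14 ⇒ 24
[q^15] f(15)=15,f(5)=5,f(3)=3,f(1)=1 ⇒ 24
n=16: 16·1 8·2 4·4 2·8 1·16  f→[16+8+4+2+1]=31
d|17:{1,17}  Σf=1+17=18
[q^18] f(18)=18,f(9)=9,f(6)=6,f(3)=3,f(2)=2,f(1)=1 ⇒ 39
d|19:{19,1}  Σf=19+1=20
[q^20] f(20)=20,f(10)=10,f(5)=5,f(4)=4,f(2)=2,f(1)=1 ⇒ 42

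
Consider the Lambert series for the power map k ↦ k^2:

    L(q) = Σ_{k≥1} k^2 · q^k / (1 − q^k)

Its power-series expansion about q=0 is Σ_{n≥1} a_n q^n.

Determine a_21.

a_21 = 500

n=21: 1·21 3·7 7·3 21·1  f→[1+9+49+441]=500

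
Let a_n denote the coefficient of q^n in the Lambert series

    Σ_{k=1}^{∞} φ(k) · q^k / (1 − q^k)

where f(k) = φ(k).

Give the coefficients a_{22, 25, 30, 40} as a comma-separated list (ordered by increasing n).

d|22:{22,11,2,1}  Σφ=10+10+1+1=22
d|25:{1,5,25}  Σφ=1+4+20=25
n=30: 1·30 2·15 3·10 5·6 6·5 10·3 15·2 30·1  φ→[1+1+2+4+2+4+8+8]=30
[q^40] φ(40)=16,φ(20)=8,φ(10)=4,φ(8)=4,φ(5)=4,φ(4)=2,φ(2)=1,φ(1)=1 ⇒ 40

22, 25, 30, 40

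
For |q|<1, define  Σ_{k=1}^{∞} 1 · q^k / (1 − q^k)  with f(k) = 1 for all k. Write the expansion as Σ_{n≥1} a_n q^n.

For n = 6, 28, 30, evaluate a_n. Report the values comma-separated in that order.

d|6:{6,3,2,1}  Σf=1+1+1+1=4
q^28  k|28↦f(k): 1:1 2:1 4:1 7:1 14:1 28:1  a_28=6
[q^30] f(1)=1,f(2)=1,f(3)=1,f(5)=1,f(6)=1,f(10)=1,f(15)=1,f(30)=1 ⇒ 8

4, 6, 8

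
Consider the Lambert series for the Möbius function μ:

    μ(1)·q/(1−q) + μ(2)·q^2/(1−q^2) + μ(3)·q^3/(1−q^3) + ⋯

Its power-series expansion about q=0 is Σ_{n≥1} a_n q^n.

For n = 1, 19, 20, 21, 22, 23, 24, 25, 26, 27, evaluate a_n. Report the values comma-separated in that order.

q^1  k|1↦μ(k): 1:1  a_1=1
n=19: 1·19 19·1  μ→[1+(-1)]=0
[q^20] μ(20)=0,μ(10)=1,μ(5)=-1,μ(4)=0,μ(2)=-1,μ(1)=1 ⇒ 0
d|21:{21,7,3,1}  Σμ=1+(-1)+(-1)+1=0
n=22: 22·1 11·2 2·11 1·22  μ→[1+(-1)+(-1)+1]=0
d|23:{1,23}  Σμ=1+(-1)=0
d|24:{1,2,3,4,6,8,12,24}  Σμ=1+(-1)+(-1)+0+1+0+0+0=0
q^25  k|25↦μ(k): 25:0 5:-1 1:1  a_25=0
d|26:{1,2,13,26}  Σμ=1+(-1)+(-1)+1=0
q^27  k|27↦μ(k): 1:1 3:-1 9:0 27:0  a_27=0

1, 0, 0, 0, 0, 0, 0, 0, 0, 0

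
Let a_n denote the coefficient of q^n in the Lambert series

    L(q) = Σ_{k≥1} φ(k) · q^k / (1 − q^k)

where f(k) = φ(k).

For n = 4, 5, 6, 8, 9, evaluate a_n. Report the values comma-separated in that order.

[q^4] φ(4)=2,φ(2)=1,φ(1)=1 ⇒ 4
q^5  k|5↦φ(k): 5:4 1:1  a_5=5
q^6  k|6↦φ(k): 1:1 2:1 3:2 6:2  a_6=6
d|8:{8,4,2,1}  Σφ=4+2+1+1=8
[q^9] φ(1)=1,φ(3)=2,φ(9)=6 ⇒ 9

4, 5, 6, 8, 9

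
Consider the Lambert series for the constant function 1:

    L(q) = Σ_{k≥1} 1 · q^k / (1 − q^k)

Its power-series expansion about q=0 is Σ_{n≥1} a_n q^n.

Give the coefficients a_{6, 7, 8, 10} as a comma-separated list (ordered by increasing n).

n=6: 6·1 3·2 2·3 1·6  f→[1+1+1+1]=4
n=7: 1·7 7·1  f→[1+1]=2
d|8:{8,4,2,1}  Σf=1+1+1+1=4
n=10: 1·10 2·5 5·2 10·1  f→[1+1+1+1]=4

4, 2, 4, 4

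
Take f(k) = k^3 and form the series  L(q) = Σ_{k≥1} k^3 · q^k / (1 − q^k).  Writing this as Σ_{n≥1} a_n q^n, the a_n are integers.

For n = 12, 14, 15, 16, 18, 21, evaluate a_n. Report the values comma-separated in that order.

n=12: 12·1 6·2 4·3 3·4 2·6 1·12  f→[1728+216+64+27+8+1]=2044
q^14  k|14↦f(k): 14:2744 7:343 2:8 1:1  a_14=3096
q^15  k|15↦f(k): 15:3375 5:125 3:27 1:1  a_15=3528
d|16:{1,2,4,8,16}  Σf=1+8+64+512+4096=4681
d|18:{18,9,6,3,2,1}  Σf=5832+729+216+27+8+1=6813
n=21: 1·21 3·7 7·3 21·1  f→[1+27+343+9261]=9632

2044, 3096, 3528, 4681, 6813, 9632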